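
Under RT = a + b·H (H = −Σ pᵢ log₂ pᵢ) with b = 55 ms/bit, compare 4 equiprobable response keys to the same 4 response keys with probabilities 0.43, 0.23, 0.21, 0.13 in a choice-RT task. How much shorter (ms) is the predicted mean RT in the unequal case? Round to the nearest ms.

Equiprobable entropy H₀ = log₂ 4 = 2.0000 bits.
Skewed entropy H = −Σ pᵢ log₂ pᵢ = 1.8667 bits.
ΔRT = b·(H₀ − H) = 55 × 0.1333 = 7.33 ms.

7 ms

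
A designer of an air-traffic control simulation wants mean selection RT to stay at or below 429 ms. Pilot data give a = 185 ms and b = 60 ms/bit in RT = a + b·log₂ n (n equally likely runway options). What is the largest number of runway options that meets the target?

60·log₂ n ≤ 429 − 185 = 244, giving log₂ n ≤ 4.0667 and n ≤ 16.757. The largest whole number is 16.

16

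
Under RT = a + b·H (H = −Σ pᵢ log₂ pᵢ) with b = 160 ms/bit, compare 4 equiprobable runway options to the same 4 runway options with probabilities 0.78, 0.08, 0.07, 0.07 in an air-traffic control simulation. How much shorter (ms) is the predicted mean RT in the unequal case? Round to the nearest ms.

The RT saving is b·ΔH. Equiprobable H₀ = log₂(4) = 2.0000 bits; with the given probabilities H = 1.1082 bits.
b·(H₀ − H) = 160 × (2.0000 − 1.1082) = 142.69 ms.

143 ms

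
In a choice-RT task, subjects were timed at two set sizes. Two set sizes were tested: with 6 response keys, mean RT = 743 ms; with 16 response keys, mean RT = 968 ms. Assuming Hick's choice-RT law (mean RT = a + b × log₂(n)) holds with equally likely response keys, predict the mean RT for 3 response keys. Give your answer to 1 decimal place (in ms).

584.0 ms

Solve the two-equation system in a and b:
  b = (968 − 743) / (log₂ 16 − log₂ 6) = 225 / (4 − 2.5850) = 159.006 ms/bit
  a = 743 − 159.006 × 2.5850 = 331.974 ms
Then RT(3) = 331.974 + 159.006 × log₂ 3 = 331.974 + 159.006 × 1.5850 ≈ 583.994 ms.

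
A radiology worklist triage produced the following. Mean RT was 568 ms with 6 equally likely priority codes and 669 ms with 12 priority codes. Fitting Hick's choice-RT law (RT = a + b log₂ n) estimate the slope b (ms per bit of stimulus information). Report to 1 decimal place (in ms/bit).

Slope: b = (669 − 568) / (log₂ 12 − log₂ 6) = 101/1.0000 = 101.000 ms/bit.

101.0 ms/bit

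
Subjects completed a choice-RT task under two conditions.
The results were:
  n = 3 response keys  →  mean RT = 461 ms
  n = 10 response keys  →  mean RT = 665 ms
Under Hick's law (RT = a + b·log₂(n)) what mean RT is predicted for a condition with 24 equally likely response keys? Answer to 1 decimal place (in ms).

RT is linear in log₂ n, so two points fix the line:
  b = (665 − 461) / (log₂ 10 − log₂ 3) = 204 / (3.3219 − 1.5850) = 117.446 ms/bit
  a = 461 − 117.446 × 1.5850 = 274.852 ms
Then RT(24) = 274.852 + 117.446 × log₂ 24 = 274.852 + 117.446 × 4.5850 ≈ 813.339 ms.

813.3 ms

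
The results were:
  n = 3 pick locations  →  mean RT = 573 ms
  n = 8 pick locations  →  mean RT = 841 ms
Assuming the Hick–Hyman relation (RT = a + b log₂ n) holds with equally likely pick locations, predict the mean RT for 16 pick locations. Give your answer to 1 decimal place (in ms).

Fit slope and intercept:
  b = (841 − 573) / (log₂ 8 − log₂ 3) = 268 / (3 − 1.5850) = 189.394 ms/bit
  a = 573 − 189.394 × 1.5850 = 272.817 ms
Then RT(16) = 272.817 + 189.394 × log₂ 16 = 272.817 + 189.394 × 4 ≈ 1030.394 ms.

1030.4 ms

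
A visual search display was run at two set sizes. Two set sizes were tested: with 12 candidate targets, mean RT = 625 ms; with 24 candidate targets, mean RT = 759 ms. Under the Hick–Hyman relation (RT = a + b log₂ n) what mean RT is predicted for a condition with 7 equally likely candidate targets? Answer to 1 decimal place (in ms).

520.8 ms

Fit slope and intercept:
  b = (759 − 625) / (log₂ 24 − log₂ 12) = 134 / (4.5850 − 3.5850) = 134.000 ms/bit
  a = 625 − 134.000 × 3.5850 = 144.615 ms
Then RT(7) = 144.615 + 134.000 × log₂ 7 = 144.615 + 134.000 × 2.8074 ≈ 520.801 ms.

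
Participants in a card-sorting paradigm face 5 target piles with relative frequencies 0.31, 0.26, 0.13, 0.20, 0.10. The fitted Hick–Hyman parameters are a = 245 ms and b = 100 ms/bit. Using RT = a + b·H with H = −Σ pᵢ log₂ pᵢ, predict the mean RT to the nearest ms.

H = 0.31·log₂(1/0.31) + 0.26·log₂(1/0.26) + 0.13·log₂(1/0.13) + 0.20·log₂(1/0.20) + 0.10·log₂(1/0.10) = 2.2083 bits.
RT = 245 + 100 × 2.2083 = 465.83 ms.

466 ms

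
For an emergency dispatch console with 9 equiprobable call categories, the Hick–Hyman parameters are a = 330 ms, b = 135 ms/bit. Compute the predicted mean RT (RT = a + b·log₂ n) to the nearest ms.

log₂(9) = 3.1699 bits, so RT = 330 + 135 × 3.1699 ≈ 757.940 ms.

758 ms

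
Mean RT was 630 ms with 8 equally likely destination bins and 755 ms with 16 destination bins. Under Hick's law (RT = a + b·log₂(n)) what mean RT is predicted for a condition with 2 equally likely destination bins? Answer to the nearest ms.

RT is linear in log₂ n, so two points fix the line:
  b = (755 − 630) / (log₂ 16 − log₂ 8) = 125 / (4 − 3) = 125 ms/bit
  a = 630 − 125 × 3 = 255 ms
Then RT(2) = 255 + 125 × log₂ 2 = 255 + 125 × 1 ≈ 380.000 ms.

380 ms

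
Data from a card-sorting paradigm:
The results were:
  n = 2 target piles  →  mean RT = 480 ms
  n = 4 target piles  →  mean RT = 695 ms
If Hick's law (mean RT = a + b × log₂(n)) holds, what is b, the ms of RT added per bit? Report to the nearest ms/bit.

215 ms/bit

The slope on a log₂ axis is (695 − 480) / (2 − 1) = 215 ms/bit.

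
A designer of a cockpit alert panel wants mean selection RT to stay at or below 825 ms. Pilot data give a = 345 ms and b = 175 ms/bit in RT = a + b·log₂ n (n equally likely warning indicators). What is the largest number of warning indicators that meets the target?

Information budget: (825 − 345)/175 = 2.7429 bits, so n ≤ 2^2.7429 = 6.694 → at most 6.

6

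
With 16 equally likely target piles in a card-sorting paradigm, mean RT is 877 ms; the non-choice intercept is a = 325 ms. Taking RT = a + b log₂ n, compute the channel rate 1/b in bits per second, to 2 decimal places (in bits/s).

Choice component = 877 − 325 = 552 ms over log₂(16) = 4 bits.
b = 552 / 4 = 138.000 ms/bit, so 1/b = 7.246 bits/s.

7.25 bits/s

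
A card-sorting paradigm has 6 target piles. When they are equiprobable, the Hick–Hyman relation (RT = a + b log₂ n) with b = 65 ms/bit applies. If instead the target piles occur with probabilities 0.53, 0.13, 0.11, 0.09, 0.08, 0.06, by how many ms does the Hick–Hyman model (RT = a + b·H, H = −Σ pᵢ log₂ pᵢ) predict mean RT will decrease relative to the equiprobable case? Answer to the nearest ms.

The RT saving is b·ΔH. Equiprobable H₀ = log₂(6) = 2.5850 bits; with the given probabilities H = 2.0661 bits.
b·(H₀ − H) = 65 × (2.5850 − 2.0661) = 33.73 ms.

34 ms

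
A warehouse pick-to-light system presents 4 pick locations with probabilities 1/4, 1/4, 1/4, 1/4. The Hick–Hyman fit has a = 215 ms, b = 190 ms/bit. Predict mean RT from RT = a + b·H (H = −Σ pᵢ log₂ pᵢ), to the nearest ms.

595 ms

Each term −pᵢ log₂ pᵢ: 0.25·2 + 0.25·2 + 0.25·2 + 0.25·2; summed, H = 2.000 bits.
Mean RT = a + bH = 215 + 190·2.000 = 595.00 ms.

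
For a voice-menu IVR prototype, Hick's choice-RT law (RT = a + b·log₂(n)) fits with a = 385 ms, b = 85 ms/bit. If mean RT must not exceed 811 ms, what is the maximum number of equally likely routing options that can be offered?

Set 385 + 85·log₂ n ≤ 811 → log₂ n ≤ (811 − 385)/85 = 5.0118.
So n ≤ 2^5.0118 = 32.262; the largest integer n is 32.

32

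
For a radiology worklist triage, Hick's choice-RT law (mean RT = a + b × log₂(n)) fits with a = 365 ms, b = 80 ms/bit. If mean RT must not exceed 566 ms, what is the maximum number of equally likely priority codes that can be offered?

5

80·log₂ n ≤ 566 − 365 = 201, giving log₂ n ≤ 2.5125 and n ≤ 5.706. The largest whole number is 5.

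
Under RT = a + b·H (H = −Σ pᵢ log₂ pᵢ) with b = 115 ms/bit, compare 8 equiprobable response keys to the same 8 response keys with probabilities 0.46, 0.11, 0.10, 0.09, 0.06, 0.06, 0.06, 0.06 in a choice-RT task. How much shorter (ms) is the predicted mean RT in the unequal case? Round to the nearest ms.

Equiprobable entropy H₀ = log₂ 8 = 3.0000 bits.
Skewed entropy H = −Σ pᵢ log₂ pᵢ = 2.4846 bits.
ΔRT = b·(H₀ − H) = 115 × 0.5154 = 59.27 ms.

59 ms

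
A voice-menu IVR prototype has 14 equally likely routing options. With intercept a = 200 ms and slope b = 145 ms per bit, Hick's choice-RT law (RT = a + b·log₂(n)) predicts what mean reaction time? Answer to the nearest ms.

log₂(14) = 3.8074 bits, so RT = 200 + 145 × 3.8074 ≈ 752.066 ms.

752 ms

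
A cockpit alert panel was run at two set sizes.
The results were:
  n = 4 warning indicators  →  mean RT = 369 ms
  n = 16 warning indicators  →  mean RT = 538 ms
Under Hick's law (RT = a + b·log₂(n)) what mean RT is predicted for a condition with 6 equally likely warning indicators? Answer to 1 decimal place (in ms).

418.4 ms

RT is linear in log₂ n, so two points fix the line:
  b = (538 − 369) / (log₂ 16 − log₂ 4) = 169 / (4 − 2) = 84.500 ms/bit
  a = 369 − 84.500 × 2 = 200.000 ms
Then RT(6) = 200.000 + 84.500 × log₂ 6 = 200.000 + 84.500 × 2.5850 ≈ 418.429 ms.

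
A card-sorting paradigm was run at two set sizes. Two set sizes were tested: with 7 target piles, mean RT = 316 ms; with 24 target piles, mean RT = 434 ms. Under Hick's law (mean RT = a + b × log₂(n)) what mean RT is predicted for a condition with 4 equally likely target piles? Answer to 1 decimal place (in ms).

262.4 ms

RT is linear in log₂ n, so two points fix the line:
  b = (434 − 316) / (log₂ 24 − log₂ 7) = 118 / (4.5850 − 2.8074) = 66.381 ms/bit
  a = 316 − 66.381 × 2.8074 = 129.644 ms
Then RT(4) = 129.644 + 66.381 × log₂ 4 = 129.644 + 66.381 × 2 ≈ 262.407 ms.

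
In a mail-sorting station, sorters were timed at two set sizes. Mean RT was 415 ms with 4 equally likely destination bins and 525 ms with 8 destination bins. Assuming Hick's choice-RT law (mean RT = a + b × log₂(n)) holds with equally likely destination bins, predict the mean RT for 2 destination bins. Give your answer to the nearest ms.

RT is linear in log₂ n, so two points fix the line:
  b = (525 − 415) / (log₂ 8 − log₂ 4) = 110 / (3 − 2) = 110 ms/bit
  a = 415 − 110 × 2 = 195 ms
Then RT(2) = 195 + 110 × log₂ 2 = 195 + 110 × 1 ≈ 305.000 ms.

305 ms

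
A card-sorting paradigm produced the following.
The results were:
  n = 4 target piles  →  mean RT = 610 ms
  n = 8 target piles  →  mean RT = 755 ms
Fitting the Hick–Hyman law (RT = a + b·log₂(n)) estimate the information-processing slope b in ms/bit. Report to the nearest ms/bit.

145 ms/bit

b = (RT₂ − RT₁)/(log₂ n₂ − log₂ n₁) = (755 − 610)/(3 − 2) = 145 ms/bit.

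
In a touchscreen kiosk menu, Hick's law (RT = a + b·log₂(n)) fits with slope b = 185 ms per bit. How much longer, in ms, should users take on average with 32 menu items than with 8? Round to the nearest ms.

370 ms

The intercept a cancels: ΔRT = b·(log₂ n₂ − log₂ n₁) = b·log₂(n₂/n₁).
log₂(32) − log₂(8) = log₂(32/8) = log₂(4) = 2.
ΔRT = 185 × 2.0000 = 370.000 ms.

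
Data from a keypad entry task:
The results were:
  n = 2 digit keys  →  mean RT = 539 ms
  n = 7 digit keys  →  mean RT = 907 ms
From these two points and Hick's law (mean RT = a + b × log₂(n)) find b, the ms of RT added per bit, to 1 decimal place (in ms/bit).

203.6 ms/bit

Slope: b = (907 − 539) / (log₂ 7 − log₂ 2) = 368/1.8074 = 203.612 ms/bit.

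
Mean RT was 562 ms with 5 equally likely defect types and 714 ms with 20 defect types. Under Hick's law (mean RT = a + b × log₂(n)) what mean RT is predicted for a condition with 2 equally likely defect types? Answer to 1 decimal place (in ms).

461.5 ms

With log₂ n on the abscissa the relation is linear; from the two conditions:
  b = (714 − 562) / (log₂ 20 − log₂ 5) = 152 / (4.3219 − 2.3219) = 76.000 ms/bit
  a = 562 − 76.000 × 2.3219 = 385.533 ms
Then RT(2) = 385.533 + 76.000 × log₂ 2 = 385.533 + 76.000 × 1 ≈ 461.533 ms.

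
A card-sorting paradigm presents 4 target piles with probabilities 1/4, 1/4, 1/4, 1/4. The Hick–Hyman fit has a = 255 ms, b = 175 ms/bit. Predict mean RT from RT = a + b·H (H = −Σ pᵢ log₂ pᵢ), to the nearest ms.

605 ms

H = −Σ pᵢ log₂ pᵢ = 0.25·2 + 0.25·2 + 0.25·2 + 0.25·2 = 2.000 bits.
RT = 255 + 175 × 2.000 = 605.00 ms.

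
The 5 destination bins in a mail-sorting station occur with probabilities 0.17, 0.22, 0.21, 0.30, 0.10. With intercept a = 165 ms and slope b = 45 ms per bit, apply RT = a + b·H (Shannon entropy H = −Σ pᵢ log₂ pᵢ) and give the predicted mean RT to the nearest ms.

266 ms

H = 0.17·log₂(1/0.17) + 0.22·log₂(1/0.22) + 0.21·log₂(1/0.21) + 0.30·log₂(1/0.30) + 0.10·log₂(1/0.10) = 2.2413 bits.
RT = 165 + 45 × 2.2413 = 265.86 ms.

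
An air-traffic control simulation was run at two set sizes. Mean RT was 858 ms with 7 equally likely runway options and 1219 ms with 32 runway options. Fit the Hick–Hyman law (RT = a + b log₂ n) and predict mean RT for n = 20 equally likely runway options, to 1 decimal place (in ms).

1107.4 ms

RT is linear in log₂ n, so two points fix the line:
  b = (1219 − 858) / (log₂ 32 − log₂ 7) = 361 / (5 − 2.8074) = 164.641 ms/bit
  a = 858 − 164.641 × 2.8074 = 395.793 ms
Then RT(20) = 395.793 + 164.641 × log₂ 20 = 395.793 + 164.641 × 4.3219 ≈ 1107.361 ms.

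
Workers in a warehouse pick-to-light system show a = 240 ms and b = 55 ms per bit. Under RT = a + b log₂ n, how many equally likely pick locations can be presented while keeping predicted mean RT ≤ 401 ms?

Information budget: (401 − 240)/55 = 2.9273 bits, so n ≤ 2^2.9273 = 7.607 → at most 7.

7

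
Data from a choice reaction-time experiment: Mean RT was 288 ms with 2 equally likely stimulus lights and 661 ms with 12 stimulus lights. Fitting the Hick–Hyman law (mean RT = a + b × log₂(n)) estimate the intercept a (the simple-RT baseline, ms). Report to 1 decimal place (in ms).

b = (RT₂ − RT₁)/(log₂ n₂ − log₂ n₁) = (661 − 288)/(3.5850 − 1) = 144.296 ms/bit.
Intercept: a = 288 − 144.296·log₂(2) = 143.704 ms.

143.7 ms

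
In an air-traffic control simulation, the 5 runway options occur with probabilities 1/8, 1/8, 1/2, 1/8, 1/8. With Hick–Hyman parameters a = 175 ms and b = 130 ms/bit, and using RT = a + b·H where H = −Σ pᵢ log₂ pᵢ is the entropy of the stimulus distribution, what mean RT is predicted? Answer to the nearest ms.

435 ms

Each term −pᵢ log₂ pᵢ: 0.125·3 + 0.125·3 + 0.5·1 + 0.125·3 + 0.125·3; summed, H = 2.000 bits.
Mean RT = a + bH = 175 + 130·2.000 = 435.00 ms.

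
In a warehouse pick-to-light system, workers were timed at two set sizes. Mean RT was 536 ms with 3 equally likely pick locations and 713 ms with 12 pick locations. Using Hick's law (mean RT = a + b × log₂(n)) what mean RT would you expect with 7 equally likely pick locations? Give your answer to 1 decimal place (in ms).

With log₂ n on the abscissa the relation is linear; from the two conditions:
  b = (713 − 536) / (log₂ 12 − log₂ 3) = 177 / (3.5850 − 1.5850) = 88.500 ms/bit
  a = 536 − 88.500 × 1.5850 = 395.731 ms
Then RT(7) = 395.731 + 88.500 × log₂ 7 = 395.731 + 88.500 × 2.8074 ≈ 644.182 ms.

644.2 ms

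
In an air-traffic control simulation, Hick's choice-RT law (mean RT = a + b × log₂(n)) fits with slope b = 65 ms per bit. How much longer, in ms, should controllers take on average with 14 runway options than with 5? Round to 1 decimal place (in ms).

Only the slope matters, since a is common to both: ΔRT = b·log₂(n₂/n₁).
log₂(14) − log₂(5) = 3.8074 − 2.3219 = 1.4854.
ΔRT = 65 × 1.4854 = 96.553 ms.

96.6 ms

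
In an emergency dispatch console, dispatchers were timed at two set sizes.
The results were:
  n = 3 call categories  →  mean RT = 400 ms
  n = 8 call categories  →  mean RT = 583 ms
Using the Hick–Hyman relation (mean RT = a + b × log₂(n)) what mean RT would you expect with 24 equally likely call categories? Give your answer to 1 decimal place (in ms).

788.0 ms

With log₂ n on the abscissa the relation is linear; from the two conditions:
  b = (583 − 400) / (log₂ 8 − log₂ 3) = 183 / (3 − 1.5850) = 129.325 ms/bit
  a = 400 − 129.325 × 1.5850 = 195.024 ms
Then RT(24) = 195.024 + 129.325 × log₂ 24 = 195.024 + 129.325 × 4.5850 ≈ 787.976 ms.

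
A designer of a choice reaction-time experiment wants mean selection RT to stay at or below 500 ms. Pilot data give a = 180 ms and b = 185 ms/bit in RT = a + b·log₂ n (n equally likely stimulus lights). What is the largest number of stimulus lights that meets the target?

Set 180 + 185·log₂ n ≤ 500 → log₂ n ≤ (500 − 180)/185 = 1.7297.
So n ≤ 2^1.7297 = 3.317; the largest integer n is 3.

3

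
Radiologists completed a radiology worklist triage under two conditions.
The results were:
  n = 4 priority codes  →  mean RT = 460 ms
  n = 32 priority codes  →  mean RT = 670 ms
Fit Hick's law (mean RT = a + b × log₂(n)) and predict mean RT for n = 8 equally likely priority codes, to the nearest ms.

530 ms

RT is linear in log₂ n, so two points fix the line:
  b = (670 − 460) / (log₂ 32 − log₂ 4) = 210 / (5 − 2) = 70 ms/bit
  a = 460 − 70 × 2 = 320 ms
Then RT(8) = 320 + 70 × log₂ 8 = 320 + 70 × 3 ≈ 530.000 ms.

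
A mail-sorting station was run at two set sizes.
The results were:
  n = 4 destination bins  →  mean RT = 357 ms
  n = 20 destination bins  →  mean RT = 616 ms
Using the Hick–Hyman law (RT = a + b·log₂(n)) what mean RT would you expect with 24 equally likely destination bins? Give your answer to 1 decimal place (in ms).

With log₂ n on the abscissa the relation is linear; from the two conditions:
  b = (616 − 357) / (log₂ 20 − log₂ 4) = 259 / (4.3219 − 2) = 111.545 ms/bit
  a = 357 − 111.545 × 2 = 133.910 ms
Then RT(24) = 133.910 + 111.545 × log₂ 24 = 133.910 + 111.545 × 4.5850 ≈ 645.340 ms.

645.3 ms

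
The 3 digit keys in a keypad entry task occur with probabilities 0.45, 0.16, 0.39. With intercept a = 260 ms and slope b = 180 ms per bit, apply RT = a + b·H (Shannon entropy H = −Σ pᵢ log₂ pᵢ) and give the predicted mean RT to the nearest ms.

H = 0.45·log₂(1/0.45) + 0.16·log₂(1/0.16) + 0.39·log₂(1/0.39) = 1.4712 bits.
RT = 260 + 180 × 1.4712 = 524.82 ms.

525 ms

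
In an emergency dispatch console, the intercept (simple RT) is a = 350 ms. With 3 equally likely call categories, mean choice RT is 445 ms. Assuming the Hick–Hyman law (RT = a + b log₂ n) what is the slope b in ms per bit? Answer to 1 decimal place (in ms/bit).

log₂(3) = 1.5850 bits.
b = (RT − a)/log₂ n = (445 − 350) / 1.5850 = 59.938 ms/bit.

59.9 ms/bit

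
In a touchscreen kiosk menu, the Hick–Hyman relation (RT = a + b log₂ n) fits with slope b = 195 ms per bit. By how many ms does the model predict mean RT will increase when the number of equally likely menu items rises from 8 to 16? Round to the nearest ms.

195 ms

The intercept a cancels: ΔRT = b·(log₂ n₂ − log₂ n₁) = b·log₂(n₂/n₁).
log₂(16) − log₂(8) = log₂(16/8) = log₂(2) = 1.
ΔRT = 195 × 1.0000 = 195.000 ms.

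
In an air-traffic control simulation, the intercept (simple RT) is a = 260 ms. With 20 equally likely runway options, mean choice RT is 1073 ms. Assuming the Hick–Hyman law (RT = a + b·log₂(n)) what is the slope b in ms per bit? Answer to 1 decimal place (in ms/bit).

188.1 ms/bit

log₂(20) = 4.3219 bits.
b = (RT − a)/log₂ n = (1073 − 260) / 4.3219 = 188.110 ms/bit.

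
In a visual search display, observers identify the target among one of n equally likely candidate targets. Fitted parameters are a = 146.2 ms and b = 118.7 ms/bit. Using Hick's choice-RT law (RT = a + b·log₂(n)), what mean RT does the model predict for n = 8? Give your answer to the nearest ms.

log₂(8) = 3 bits, so RT = 146.2 + 118.7 × 3 ≈ 502.300 ms.

502 ms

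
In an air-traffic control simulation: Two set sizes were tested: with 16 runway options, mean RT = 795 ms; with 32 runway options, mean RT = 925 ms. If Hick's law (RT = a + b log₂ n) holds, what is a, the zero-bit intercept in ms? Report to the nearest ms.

The slope on a log₂ axis is (925 − 795) / (5 − 4) = 130 ms/bit.
a = RT₁ − b·log₂ n₁ = 795 − 130 × 4 = 275.000 ms.

275 ms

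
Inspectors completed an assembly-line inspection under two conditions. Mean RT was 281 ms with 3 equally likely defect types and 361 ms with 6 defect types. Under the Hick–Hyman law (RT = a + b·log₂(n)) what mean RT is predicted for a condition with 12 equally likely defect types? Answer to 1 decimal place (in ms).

441.0 ms

Fit slope and intercept:
  b = (361 − 281) / (log₂ 6 − log₂ 3) = 80 / (2.5850 − 1.5850) = 80.000 ms/bit
  a = 281 − 80.000 × 1.5850 = 154.203 ms
Then RT(12) = 154.203 + 80.000 × log₂ 12 = 154.203 + 80.000 × 3.5850 ≈ 441.000 ms.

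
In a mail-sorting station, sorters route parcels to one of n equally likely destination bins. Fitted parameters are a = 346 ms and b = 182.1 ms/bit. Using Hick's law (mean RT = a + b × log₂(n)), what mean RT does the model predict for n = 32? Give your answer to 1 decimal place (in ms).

1256.5 ms

log₂(32) = 5 bits, so RT = 346 + 182.1 × 5 ≈ 1256.500 ms.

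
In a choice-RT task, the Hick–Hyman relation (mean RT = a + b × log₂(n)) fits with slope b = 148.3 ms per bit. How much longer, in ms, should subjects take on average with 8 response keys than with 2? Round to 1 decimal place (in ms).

ΔRT = (a + b log₂ n₂) − (a + b log₂ n₁) = b·(log₂ n₂ − log₂ n₁).
log₂(8) − log₂(2) = log₂(8/2) = log₂(4) = 2.
ΔRT = 148.3 × 2.0000 = 296.600 ms.

296.6 ms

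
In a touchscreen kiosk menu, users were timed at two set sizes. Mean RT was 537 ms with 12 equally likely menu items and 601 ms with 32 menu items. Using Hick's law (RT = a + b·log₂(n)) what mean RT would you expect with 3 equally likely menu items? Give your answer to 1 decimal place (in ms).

Fit slope and intercept:
  b = (601 − 537) / (log₂ 32 − log₂ 12) = 64 / (5 − 3.5850) = 45.228 ms/bit
  a = 537 − 45.228 × 3.5850 = 374.858 ms
Then RT(3) = 374.858 + 45.228 × log₂ 3 = 374.858 + 45.228 × 1.5850 ≈ 446.543 ms.

446.5 ms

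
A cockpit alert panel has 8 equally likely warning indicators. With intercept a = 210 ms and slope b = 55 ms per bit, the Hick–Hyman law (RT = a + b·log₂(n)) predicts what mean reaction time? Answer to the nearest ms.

log₂(8) = 3 bits, so RT = 210 + 55 × 3 ≈ 375.000 ms.

375 ms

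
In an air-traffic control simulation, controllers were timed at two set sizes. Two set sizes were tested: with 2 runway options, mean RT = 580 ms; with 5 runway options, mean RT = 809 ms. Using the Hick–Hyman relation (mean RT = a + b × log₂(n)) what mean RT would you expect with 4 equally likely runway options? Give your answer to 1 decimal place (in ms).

753.2 ms

Fit slope and intercept:
  b = (809 − 580) / (log₂ 5 − log₂ 2) = 229 / (2.3219 − 1) = 173.232 ms/bit
  a = 580 − 173.232 × 1 = 406.768 ms
Then RT(4) = 406.768 + 173.232 × log₂ 4 = 406.768 + 173.232 × 2 ≈ 753.232 ms.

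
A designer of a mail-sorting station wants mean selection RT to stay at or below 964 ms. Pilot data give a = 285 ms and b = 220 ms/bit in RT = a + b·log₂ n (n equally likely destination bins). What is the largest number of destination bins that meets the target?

8

Information budget: (964 − 285)/220 = 3.0864 bits, so n ≤ 2^3.0864 = 8.494 → at most 8.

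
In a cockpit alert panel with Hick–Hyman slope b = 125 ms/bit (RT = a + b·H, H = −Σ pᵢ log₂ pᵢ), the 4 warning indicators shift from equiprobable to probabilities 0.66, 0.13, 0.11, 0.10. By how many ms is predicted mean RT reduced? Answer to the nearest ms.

Equiprobable entropy H₀ = log₂ 4 = 2.0000 bits.
Skewed entropy H = −Σ pᵢ log₂ pᵢ = 1.4608 bits.
ΔRT = b·(H₀ − H) = 125 × 0.5392 = 67.40 ms.

67 ms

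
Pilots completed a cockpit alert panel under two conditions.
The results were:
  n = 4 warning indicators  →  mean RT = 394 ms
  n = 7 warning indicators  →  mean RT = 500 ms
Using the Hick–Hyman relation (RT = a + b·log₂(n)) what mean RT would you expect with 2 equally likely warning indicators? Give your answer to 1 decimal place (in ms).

262.7 ms

With log₂ n on the abscissa the relation is linear; from the two conditions:
  b = (500 − 394) / (log₂ 7 − log₂ 4) = 106 / (2.8074 − 2) = 131.293 ms/bit
  a = 394 − 131.293 × 2 = 131.414 ms
Then RT(2) = 131.414 + 131.293 × log₂ 2 = 131.414 + 131.293 × 1 ≈ 262.707 ms.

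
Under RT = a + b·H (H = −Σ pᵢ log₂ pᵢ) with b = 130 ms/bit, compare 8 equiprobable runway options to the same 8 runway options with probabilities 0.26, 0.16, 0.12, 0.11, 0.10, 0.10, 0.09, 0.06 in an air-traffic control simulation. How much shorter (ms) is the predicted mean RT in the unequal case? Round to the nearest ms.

17 ms

Equiprobable entropy H₀ = log₂ 8 = 3.0000 bits.
Skewed entropy H = −Σ pᵢ log₂ pᵢ = 2.8662 bits.
ΔRT = b·(H₀ − H) = 130 × 0.1338 = 17.39 ms.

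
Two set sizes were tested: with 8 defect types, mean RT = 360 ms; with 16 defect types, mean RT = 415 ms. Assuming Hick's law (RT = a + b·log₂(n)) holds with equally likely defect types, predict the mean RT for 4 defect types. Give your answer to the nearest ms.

305 ms

RT is linear in log₂ n, so two points fix the line:
  b = (415 − 360) / (log₂ 16 − log₂ 8) = 55 / (4 − 3) = 55 ms/bit
  a = 360 − 55 × 3 = 195 ms
Then RT(4) = 195 + 55 × log₂ 4 = 195 + 55 × 2 ≈ 305.000 ms.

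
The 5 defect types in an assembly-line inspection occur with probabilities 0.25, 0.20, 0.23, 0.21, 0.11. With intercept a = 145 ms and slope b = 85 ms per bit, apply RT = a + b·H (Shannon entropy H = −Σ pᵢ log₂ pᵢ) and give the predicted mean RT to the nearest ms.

338 ms

Entropy contributions −pᵢ log₂ pᵢ: 0.5000, 0.4644, 0.4877, 0.4728, 0.3503; sum H = 2.2752 bits.
RT = a + bH = 145 + 85·2.2752 = 338.39 ms.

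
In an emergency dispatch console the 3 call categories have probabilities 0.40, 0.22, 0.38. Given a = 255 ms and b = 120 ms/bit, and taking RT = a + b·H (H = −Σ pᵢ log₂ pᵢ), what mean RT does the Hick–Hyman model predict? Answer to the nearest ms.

440 ms

H = 0.40·log₂(1/0.40) + 0.22·log₂(1/0.22) + 0.38·log₂(1/0.38) = 1.5398 bits.
RT = 255 + 120 × 1.5398 = 439.78 ms.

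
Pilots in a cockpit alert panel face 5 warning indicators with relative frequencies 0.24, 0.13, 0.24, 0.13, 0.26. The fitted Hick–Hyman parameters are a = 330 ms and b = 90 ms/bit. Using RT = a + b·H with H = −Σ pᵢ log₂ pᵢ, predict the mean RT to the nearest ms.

533 ms

H = 0.24·log₂(1/0.24) + 0.13·log₂(1/0.13) + 0.24·log₂(1/0.24) + 0.13·log₂(1/0.13) + 0.26·log₂(1/0.26) = 2.2588 bits.
RT = 330 + 90 × 2.2588 = 533.30 ms.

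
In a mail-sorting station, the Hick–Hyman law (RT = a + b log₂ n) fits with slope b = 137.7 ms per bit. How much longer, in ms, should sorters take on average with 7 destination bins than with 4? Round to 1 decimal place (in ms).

Only the slope matters, since a is common to both: ΔRT = b·log₂(n₂/n₁).
log₂(7) − log₂(4) = 2.8074 − 2 = 0.8074.
ΔRT = 137.7 × 0.8074 = 111.173 ms.

111.2 ms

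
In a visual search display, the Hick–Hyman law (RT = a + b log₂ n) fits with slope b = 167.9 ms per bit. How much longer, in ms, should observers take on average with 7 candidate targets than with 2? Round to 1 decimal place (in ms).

Only the slope matters, since a is common to both: ΔRT = b·log₂(n₂/n₁).
log₂(7) − log₂(2) = 2.8074 − 1 = 1.8074.
ΔRT = 167.9 × 1.8074 = 303.455 ms.

303.5 ms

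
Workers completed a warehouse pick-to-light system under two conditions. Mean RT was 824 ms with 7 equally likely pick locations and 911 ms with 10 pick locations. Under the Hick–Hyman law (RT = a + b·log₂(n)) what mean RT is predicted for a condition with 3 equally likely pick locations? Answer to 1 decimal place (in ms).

Fit slope and intercept:
  b = (911 − 824) / (log₂ 10 − log₂ 7) = 87 / (3.3219 − 2.8074) = 169.072 ms/bit
  a = 824 − 169.072 × 2.8074 = 349.354 ms
Then RT(3) = 349.354 + 169.072 × log₂ 3 = 349.354 + 169.072 × 1.5850 ≈ 617.327 ms.

617.3 ms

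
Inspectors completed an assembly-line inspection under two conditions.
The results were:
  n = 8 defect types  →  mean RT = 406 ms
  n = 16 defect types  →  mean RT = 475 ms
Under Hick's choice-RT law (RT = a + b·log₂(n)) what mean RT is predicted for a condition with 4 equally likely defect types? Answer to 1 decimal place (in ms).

Solve the two-equation system in a and b:
  b = (475 − 406) / (log₂ 16 − log₂ 8) = 69 / (4 − 3) = 69.000 ms/bit
  a = 406 − 69.000 × 3 = 199.000 ms
Then RT(4) = 199.000 + 69.000 × log₂ 4 = 199.000 + 69.000 × 2 ≈ 337.000 ms.

337.0 ms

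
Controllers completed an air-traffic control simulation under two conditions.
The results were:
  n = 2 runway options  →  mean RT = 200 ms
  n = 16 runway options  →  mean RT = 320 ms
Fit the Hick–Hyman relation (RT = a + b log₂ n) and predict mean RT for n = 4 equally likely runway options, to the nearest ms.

RT is linear in log₂ n, so two points fix the line:
  b = (320 − 200) / (log₂ 16 − log₂ 2) = 120 / (4 − 1) = 40 ms/bit
  a = 200 − 40 × 1 = 160 ms
Then RT(4) = 160 + 40 × log₂ 4 = 160 + 40 × 2 ≈ 240.000 ms.

240 ms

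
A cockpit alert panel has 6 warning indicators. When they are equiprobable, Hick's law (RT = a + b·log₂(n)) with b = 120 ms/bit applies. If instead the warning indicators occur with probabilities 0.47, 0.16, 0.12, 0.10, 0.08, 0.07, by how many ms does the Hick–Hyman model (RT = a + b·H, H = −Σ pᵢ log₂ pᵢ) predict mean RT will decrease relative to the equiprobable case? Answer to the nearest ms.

47 ms

Equiprobable entropy H₀ = log₂ 6 = 2.5850 bits.
Skewed entropy H = −Σ pᵢ log₂ pᵢ = 2.1943 bits.
ΔRT = b·(H₀ − H) = 120 × 0.3907 = 46.88 ms.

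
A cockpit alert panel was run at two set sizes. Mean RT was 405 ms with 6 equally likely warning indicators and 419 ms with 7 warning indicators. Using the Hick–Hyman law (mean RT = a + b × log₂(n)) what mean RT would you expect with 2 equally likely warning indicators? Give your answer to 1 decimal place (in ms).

With log₂ n on the abscissa the relation is linear; from the two conditions:
  b = (419 − 405) / (log₂ 7 − log₂ 6) = 14 / (2.8074 − 2.5850) = 62.952 ms/bit
  a = 405 − 62.952 × 2.5850 = 242.272 ms
Then RT(2) = 242.272 + 62.952 × log₂ 2 = 242.272 + 62.952 × 1 ≈ 305.224 ms.

305.2 ms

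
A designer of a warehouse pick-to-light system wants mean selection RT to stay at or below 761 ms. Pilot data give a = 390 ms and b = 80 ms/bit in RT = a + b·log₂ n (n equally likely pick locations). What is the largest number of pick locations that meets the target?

Information budget: (761 − 390)/80 = 4.6375 bits, so n ≤ 2^4.6375 = 24.890 → at most 24.

24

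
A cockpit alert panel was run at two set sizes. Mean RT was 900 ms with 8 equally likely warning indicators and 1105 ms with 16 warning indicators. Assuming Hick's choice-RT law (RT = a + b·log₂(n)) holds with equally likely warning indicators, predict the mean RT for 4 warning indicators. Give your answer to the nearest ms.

695 ms

Solve the two-equation system in a and b:
  b = (1105 − 900) / (log₂ 16 − log₂ 8) = 205 / (4 − 3) = 205 ms/bit
  a = 900 − 205 × 3 = 285 ms
Then RT(4) = 285 + 205 × log₂ 4 = 285 + 205 × 2 ≈ 695.000 ms.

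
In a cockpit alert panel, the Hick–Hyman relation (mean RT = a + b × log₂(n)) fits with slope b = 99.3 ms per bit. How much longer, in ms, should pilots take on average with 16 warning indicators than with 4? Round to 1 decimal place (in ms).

198.6 ms

The intercept a cancels: ΔRT = b·(log₂ n₂ − log₂ n₁) = b·log₂(n₂/n₁).
log₂(16) − log₂(4) = log₂(16/4) = log₂(4) = 2.
ΔRT = 99.3 × 2.0000 = 198.600 ms.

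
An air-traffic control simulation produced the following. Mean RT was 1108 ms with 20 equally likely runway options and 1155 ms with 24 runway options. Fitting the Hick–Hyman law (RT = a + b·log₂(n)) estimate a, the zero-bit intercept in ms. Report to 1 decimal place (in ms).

335.7 ms

Slope: b = (1155 − 1108) / (log₂ 24 − log₂ 20) = 47/0.2630 = 178.684 ms/bit.
a = RT₁ − b·log₂ n₁ = 1108 − 178.684 × 4.3219 = 335.741 ms.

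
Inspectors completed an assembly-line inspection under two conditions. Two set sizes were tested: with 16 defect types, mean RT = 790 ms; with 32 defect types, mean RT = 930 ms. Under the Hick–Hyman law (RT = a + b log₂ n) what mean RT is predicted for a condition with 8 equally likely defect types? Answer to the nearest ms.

650 ms

With log₂ n on the abscissa the relation is linear; from the two conditions:
  b = (930 − 790) / (log₂ 32 − log₂ 16) = 140 / (5 − 4) = 140 ms/bit
  a = 790 − 140 × 4 = 230 ms
Then RT(8) = 230 + 140 × log₂ 8 = 230 + 140 × 3 ≈ 650.000 ms.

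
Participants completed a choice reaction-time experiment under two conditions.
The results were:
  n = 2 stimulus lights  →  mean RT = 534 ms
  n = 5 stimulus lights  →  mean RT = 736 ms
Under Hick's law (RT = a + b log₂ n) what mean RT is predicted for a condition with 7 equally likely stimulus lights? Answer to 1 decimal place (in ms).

Solve the two-equation system in a and b:
  b = (736 − 534) / (log₂ 5 − log₂ 2) = 202 / (2.3219 − 1) = 152.807 ms/bit
  a = 534 − 152.807 × 1 = 381.193 ms
Then RT(7) = 381.193 + 152.807 × log₂ 7 = 381.193 + 152.807 × 2.8074 ≈ 810.177 ms.

810.2 ms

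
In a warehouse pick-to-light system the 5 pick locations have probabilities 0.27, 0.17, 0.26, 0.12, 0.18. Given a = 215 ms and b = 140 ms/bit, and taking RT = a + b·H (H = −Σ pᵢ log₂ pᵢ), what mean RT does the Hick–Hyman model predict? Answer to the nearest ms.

532 ms

Entropy contributions −pᵢ log₂ pᵢ: 0.5100, 0.4346, 0.5053, 0.3671, 0.4453; sum H = 2.2623 bits.
RT = a + bH = 215 + 140·2.2623 = 531.72 ms.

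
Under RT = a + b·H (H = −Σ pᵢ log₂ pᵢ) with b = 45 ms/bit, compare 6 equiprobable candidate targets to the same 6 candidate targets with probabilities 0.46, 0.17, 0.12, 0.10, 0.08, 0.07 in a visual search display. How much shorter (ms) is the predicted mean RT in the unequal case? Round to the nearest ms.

17 ms

The RT saving is b·ΔH. Equiprobable H₀ = log₂(6) = 2.5850 bits; with the given probabilities H = 2.2092 bits.
b·(H₀ − H) = 45 × (2.5850 − 2.2092) = 16.91 ms.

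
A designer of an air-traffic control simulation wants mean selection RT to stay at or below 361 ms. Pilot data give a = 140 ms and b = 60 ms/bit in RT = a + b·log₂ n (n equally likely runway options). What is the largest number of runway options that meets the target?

12

Set 140 + 60·log₂ n ≤ 361 → log₂ n ≤ (361 − 140)/60 = 3.6833.
So n ≤ 2^3.6833 = 12.847; the largest integer n is 12.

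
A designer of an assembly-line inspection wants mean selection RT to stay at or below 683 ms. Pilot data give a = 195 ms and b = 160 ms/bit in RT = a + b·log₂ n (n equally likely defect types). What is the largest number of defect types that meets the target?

8

160·log₂ n ≤ 683 − 195 = 488, giving log₂ n ≤ 3.0500 and n ≤ 8.282. The largest whole number is 8.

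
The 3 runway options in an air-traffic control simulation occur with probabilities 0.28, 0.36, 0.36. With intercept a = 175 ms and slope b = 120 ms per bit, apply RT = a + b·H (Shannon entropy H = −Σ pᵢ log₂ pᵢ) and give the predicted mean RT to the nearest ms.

H = 0.28·log₂(1/0.28) + 0.36·log₂(1/0.36) + 0.36·log₂(1/0.36) = 1.5755 bits.
RT = 175 + 120 × 1.5755 = 364.05 ms.

364 ms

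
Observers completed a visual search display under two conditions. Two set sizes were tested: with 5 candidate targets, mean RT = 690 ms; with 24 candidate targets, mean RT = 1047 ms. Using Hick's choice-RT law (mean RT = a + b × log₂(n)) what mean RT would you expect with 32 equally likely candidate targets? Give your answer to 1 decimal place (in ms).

RT is linear in log₂ n, so two points fix the line:
  b = (1047 − 690) / (log₂ 24 − log₂ 5) = 357 / (4.5850 − 2.3219) = 157.753 ms/bit
  a = 690 − 157.753 × 2.3219 = 323.709 ms
Then RT(32) = 323.709 + 157.753 × log₂ 32 = 323.709 + 157.753 × 5 ≈ 1112.473 ms.

1112.5 ms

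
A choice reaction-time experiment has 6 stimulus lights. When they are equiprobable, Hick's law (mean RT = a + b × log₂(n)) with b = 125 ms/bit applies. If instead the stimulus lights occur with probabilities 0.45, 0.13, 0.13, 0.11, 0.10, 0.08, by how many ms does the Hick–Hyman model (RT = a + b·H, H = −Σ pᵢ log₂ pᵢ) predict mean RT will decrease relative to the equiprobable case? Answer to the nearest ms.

Equiprobable entropy H₀ = log₂ 6 = 2.5850 bits.
Skewed entropy H = −Σ pᵢ log₂ pᵢ = 2.2577 bits.
ΔRT = b·(H₀ − H) = 125 × 0.3273 = 40.91 ms.

41 ms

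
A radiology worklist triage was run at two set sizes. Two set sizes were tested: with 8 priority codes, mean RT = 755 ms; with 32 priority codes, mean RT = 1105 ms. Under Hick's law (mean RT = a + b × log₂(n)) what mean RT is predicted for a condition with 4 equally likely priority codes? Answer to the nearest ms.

580 ms

RT is linear in log₂ n, so two points fix the line:
  b = (1105 − 755) / (log₂ 32 − log₂ 8) = 350 / (5 − 3) = 175 ms/bit
  a = 755 − 175 × 3 = 230 ms
Then RT(4) = 230 + 175 × log₂ 4 = 230 + 175 × 2 ≈ 580.000 ms.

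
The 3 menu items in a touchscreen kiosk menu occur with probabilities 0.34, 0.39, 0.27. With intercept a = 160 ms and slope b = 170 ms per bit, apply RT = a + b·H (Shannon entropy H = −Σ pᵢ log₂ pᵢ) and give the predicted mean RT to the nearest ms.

427 ms

H = 0.34·log₂(1/0.34) + 0.39·log₂(1/0.39) + 0.27·log₂(1/0.27) = 1.5690 bits.
RT = 160 + 170 × 1.5690 = 426.73 ms.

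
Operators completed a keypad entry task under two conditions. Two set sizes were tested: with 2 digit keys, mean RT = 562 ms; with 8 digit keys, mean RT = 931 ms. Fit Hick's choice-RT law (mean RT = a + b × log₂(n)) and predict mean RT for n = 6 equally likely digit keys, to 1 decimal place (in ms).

Solve the two-equation system in a and b:
  b = (931 − 562) / (log₂ 8 − log₂ 2) = 369 / (3 − 1) = 184.500 ms/bit
  a = 562 − 184.500 × 1 = 377.500 ms
Then RT(6) = 377.500 + 184.500 × log₂ 6 = 377.500 + 184.500 × 2.5850 ≈ 854.426 ms.

854.4 ms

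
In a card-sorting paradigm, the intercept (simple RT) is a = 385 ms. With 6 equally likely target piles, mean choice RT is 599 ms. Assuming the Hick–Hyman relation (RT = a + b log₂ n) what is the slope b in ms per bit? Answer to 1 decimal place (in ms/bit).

b = (599 − 385) / log₂(6) = 214 / 2.5850 = 82.787 ms/bit.

82.8 ms/bit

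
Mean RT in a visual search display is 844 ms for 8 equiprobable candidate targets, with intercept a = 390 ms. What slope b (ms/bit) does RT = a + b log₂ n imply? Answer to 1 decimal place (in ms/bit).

log₂(8) = 3 bits.
b = (RT − a)/log₂ n = (844 − 390) / 3 = 151.333 ms/bit.

151.3 ms/bit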